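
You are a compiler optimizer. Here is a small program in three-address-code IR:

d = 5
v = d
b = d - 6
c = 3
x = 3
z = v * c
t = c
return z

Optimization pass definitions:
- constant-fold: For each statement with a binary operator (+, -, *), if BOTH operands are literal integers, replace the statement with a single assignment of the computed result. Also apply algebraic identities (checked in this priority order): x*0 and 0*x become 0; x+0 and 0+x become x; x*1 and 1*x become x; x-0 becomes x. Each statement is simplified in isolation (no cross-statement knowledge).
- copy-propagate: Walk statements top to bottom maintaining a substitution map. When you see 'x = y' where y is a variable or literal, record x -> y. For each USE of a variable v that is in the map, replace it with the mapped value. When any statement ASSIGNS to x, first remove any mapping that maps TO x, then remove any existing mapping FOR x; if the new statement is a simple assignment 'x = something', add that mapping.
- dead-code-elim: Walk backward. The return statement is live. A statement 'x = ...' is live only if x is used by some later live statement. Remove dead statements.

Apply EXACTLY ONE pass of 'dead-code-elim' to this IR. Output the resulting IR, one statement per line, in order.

Answer: d = 5
v = d
c = 3
z = v * c
return z

Derivation:
Applying dead-code-elim statement-by-statement:
  [8] return z  -> KEEP (return); live=['z']
  [7] t = c  -> DEAD (t not live)
  [6] z = v * c  -> KEEP; live=['c', 'v']
  [5] x = 3  -> DEAD (x not live)
  [4] c = 3  -> KEEP; live=['v']
  [3] b = d - 6  -> DEAD (b not live)
  [2] v = d  -> KEEP; live=['d']
  [1] d = 5  -> KEEP; live=[]
Result (5 stmts):
  d = 5
  v = d
  c = 3
  z = v * c
  return z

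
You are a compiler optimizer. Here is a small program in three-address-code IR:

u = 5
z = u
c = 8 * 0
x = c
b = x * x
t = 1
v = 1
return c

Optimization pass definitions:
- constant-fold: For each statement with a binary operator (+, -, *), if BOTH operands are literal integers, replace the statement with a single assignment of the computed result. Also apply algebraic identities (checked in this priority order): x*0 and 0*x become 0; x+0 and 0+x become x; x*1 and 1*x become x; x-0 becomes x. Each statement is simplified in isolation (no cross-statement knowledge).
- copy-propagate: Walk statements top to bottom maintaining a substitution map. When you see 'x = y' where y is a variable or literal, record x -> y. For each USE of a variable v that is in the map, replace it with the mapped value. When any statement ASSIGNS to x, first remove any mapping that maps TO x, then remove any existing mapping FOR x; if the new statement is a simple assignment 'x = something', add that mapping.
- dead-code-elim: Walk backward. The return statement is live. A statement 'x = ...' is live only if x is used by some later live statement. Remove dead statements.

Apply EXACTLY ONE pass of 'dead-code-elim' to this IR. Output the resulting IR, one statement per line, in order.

Applying dead-code-elim statement-by-statement:
  [8] return c  -> KEEP (return); live=['c']
  [7] v = 1  -> DEAD (v not live)
  [6] t = 1  -> DEAD (t not live)
  [5] b = x * x  -> DEAD (b not live)
  [4] x = c  -> DEAD (x not live)
  [3] c = 8 * 0  -> KEEP; live=[]
  [2] z = u  -> DEAD (z not live)
  [1] u = 5  -> DEAD (u not live)
Result (2 stmts):
  c = 8 * 0
  return c

Answer: c = 8 * 0
return c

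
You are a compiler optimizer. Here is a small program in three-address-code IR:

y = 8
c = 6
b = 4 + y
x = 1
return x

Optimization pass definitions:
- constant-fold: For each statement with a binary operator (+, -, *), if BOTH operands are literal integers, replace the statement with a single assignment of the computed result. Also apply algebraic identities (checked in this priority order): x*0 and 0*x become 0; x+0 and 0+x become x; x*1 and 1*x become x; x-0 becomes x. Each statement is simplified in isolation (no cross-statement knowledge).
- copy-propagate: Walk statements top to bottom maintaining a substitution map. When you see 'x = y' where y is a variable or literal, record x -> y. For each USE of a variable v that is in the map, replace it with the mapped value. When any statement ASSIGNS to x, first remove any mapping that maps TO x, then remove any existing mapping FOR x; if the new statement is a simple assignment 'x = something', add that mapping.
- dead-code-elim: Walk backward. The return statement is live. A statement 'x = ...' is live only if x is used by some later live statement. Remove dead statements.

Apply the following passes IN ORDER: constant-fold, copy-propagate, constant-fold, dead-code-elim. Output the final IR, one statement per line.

Answer: return 1

Derivation:
Initial IR:
  y = 8
  c = 6
  b = 4 + y
  x = 1
  return x
After constant-fold (5 stmts):
  y = 8
  c = 6
  b = 4 + y
  x = 1
  return x
After copy-propagate (5 stmts):
  y = 8
  c = 6
  b = 4 + 8
  x = 1
  return 1
After constant-fold (5 stmts):
  y = 8
  c = 6
  b = 12
  x = 1
  return 1
After dead-code-elim (1 stmts):
  return 1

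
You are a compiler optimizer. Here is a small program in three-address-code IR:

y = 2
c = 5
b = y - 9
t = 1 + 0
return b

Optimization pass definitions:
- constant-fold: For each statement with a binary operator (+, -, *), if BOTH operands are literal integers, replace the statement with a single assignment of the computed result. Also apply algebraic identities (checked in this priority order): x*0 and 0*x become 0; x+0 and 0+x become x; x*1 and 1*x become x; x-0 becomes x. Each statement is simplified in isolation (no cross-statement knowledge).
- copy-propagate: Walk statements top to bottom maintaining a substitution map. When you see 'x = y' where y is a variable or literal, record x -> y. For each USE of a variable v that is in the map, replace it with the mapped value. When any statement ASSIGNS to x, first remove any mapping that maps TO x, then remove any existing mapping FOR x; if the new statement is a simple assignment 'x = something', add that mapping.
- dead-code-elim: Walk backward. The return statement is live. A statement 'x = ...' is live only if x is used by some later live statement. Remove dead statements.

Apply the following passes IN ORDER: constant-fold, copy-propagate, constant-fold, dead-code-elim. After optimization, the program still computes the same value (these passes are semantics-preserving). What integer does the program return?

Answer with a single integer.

Answer: -7

Derivation:
Initial IR:
  y = 2
  c = 5
  b = y - 9
  t = 1 + 0
  return b
After constant-fold (5 stmts):
  y = 2
  c = 5
  b = y - 9
  t = 1
  return b
After copy-propagate (5 stmts):
  y = 2
  c = 5
  b = 2 - 9
  t = 1
  return b
After constant-fold (5 stmts):
  y = 2
  c = 5
  b = -7
  t = 1
  return b
After dead-code-elim (2 stmts):
  b = -7
  return b
Evaluate:
  y = 2  =>  y = 2
  c = 5  =>  c = 5
  b = y - 9  =>  b = -7
  t = 1 + 0  =>  t = 1
  return b = -7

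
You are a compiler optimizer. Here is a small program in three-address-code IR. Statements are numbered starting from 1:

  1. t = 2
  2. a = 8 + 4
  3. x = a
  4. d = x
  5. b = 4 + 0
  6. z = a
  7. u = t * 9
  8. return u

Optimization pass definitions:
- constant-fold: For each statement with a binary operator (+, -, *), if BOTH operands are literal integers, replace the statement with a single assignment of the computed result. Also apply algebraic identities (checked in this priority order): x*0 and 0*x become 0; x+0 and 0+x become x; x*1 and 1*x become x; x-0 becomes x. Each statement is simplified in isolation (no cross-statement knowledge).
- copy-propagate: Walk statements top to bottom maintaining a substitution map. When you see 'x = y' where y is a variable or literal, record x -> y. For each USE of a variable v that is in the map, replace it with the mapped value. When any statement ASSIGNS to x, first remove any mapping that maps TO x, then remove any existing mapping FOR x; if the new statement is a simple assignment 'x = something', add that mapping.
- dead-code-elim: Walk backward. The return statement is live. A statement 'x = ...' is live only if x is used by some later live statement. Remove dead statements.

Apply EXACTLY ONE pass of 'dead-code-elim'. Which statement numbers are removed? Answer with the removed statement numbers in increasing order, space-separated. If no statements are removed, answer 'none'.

Backward liveness scan:
Stmt 1 't = 2': KEEP (t is live); live-in = []
Stmt 2 'a = 8 + 4': DEAD (a not in live set ['t'])
Stmt 3 'x = a': DEAD (x not in live set ['t'])
Stmt 4 'd = x': DEAD (d not in live set ['t'])
Stmt 5 'b = 4 + 0': DEAD (b not in live set ['t'])
Stmt 6 'z = a': DEAD (z not in live set ['t'])
Stmt 7 'u = t * 9': KEEP (u is live); live-in = ['t']
Stmt 8 'return u': KEEP (return); live-in = ['u']
Removed statement numbers: [2, 3, 4, 5, 6]
Surviving IR:
  t = 2
  u = t * 9
  return u

Answer: 2 3 4 5 6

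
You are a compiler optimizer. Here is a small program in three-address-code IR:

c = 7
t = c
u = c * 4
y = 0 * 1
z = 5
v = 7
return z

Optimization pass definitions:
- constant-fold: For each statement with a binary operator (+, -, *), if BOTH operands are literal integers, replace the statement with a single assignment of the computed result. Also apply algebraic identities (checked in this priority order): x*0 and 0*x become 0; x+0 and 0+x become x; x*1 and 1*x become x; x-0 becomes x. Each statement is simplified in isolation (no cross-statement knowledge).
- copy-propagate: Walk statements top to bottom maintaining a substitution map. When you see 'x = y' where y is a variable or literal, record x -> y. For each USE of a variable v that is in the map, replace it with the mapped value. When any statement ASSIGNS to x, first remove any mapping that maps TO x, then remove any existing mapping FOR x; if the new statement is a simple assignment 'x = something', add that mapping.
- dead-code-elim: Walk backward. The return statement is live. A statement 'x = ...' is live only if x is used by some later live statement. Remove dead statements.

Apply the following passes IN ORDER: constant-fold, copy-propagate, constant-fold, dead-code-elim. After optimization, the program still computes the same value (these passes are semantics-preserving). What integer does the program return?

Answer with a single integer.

Initial IR:
  c = 7
  t = c
  u = c * 4
  y = 0 * 1
  z = 5
  v = 7
  return z
After constant-fold (7 stmts):
  c = 7
  t = c
  u = c * 4
  y = 0
  z = 5
  v = 7
  return z
After copy-propagate (7 stmts):
  c = 7
  t = 7
  u = 7 * 4
  y = 0
  z = 5
  v = 7
  return 5
After constant-fold (7 stmts):
  c = 7
  t = 7
  u = 28
  y = 0
  z = 5
  v = 7
  return 5
After dead-code-elim (1 stmts):
  return 5
Evaluate:
  c = 7  =>  c = 7
  t = c  =>  t = 7
  u = c * 4  =>  u = 28
  y = 0 * 1  =>  y = 0
  z = 5  =>  z = 5
  v = 7  =>  v = 7
  return z = 5

Answer: 5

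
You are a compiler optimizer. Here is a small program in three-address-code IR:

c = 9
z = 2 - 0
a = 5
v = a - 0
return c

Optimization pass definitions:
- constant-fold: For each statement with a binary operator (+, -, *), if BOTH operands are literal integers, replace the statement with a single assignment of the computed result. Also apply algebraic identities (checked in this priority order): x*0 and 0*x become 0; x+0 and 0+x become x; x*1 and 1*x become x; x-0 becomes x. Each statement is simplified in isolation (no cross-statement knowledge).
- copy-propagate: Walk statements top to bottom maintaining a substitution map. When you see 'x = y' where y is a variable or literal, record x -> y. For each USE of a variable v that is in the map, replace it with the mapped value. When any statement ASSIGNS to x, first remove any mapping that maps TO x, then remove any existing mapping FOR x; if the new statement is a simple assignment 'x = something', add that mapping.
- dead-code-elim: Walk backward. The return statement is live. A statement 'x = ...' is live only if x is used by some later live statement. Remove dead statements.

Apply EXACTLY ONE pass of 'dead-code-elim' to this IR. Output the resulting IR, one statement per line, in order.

Applying dead-code-elim statement-by-statement:
  [5] return c  -> KEEP (return); live=['c']
  [4] v = a - 0  -> DEAD (v not live)
  [3] a = 5  -> DEAD (a not live)
  [2] z = 2 - 0  -> DEAD (z not live)
  [1] c = 9  -> KEEP; live=[]
Result (2 stmts):
  c = 9
  return c

Answer: c = 9
return c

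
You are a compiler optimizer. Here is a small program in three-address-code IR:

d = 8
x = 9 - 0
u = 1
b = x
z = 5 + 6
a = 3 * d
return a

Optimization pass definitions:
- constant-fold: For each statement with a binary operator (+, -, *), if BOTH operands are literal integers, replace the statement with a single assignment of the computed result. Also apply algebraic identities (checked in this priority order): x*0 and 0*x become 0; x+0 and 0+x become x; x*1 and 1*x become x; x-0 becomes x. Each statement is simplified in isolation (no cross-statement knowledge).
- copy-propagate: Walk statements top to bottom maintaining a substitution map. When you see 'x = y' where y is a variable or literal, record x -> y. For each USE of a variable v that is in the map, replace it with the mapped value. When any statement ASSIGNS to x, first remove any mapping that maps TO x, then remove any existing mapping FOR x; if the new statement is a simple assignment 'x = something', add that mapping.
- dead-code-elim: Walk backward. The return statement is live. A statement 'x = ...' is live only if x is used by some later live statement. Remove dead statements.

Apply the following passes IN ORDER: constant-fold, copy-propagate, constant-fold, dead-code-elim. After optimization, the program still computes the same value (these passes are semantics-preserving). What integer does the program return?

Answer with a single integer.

Initial IR:
  d = 8
  x = 9 - 0
  u = 1
  b = x
  z = 5 + 6
  a = 3 * d
  return a
After constant-fold (7 stmts):
  d = 8
  x = 9
  u = 1
  b = x
  z = 11
  a = 3 * d
  return a
After copy-propagate (7 stmts):
  d = 8
  x = 9
  u = 1
  b = 9
  z = 11
  a = 3 * 8
  return a
After constant-fold (7 stmts):
  d = 8
  x = 9
  u = 1
  b = 9
  z = 11
  a = 24
  return a
After dead-code-elim (2 stmts):
  a = 24
  return a
Evaluate:
  d = 8  =>  d = 8
  x = 9 - 0  =>  x = 9
  u = 1  =>  u = 1
  b = x  =>  b = 9
  z = 5 + 6  =>  z = 11
  a = 3 * d  =>  a = 24
  return a = 24

Answer: 24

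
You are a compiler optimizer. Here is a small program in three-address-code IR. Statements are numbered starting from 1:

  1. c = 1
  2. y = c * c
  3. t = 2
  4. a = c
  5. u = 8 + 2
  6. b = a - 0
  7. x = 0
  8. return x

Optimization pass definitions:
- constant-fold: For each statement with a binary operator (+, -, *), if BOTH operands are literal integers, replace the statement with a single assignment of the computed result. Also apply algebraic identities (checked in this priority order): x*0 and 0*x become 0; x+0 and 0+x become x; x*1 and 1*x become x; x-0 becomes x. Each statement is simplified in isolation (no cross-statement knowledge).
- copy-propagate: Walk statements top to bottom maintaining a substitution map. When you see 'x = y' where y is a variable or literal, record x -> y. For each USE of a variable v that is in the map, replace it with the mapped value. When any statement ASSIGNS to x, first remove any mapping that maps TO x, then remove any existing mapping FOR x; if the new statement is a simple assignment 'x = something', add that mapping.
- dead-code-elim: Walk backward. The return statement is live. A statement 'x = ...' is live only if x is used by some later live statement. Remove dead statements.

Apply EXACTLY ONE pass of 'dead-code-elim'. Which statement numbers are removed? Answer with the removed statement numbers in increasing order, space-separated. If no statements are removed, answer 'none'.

Backward liveness scan:
Stmt 1 'c = 1': DEAD (c not in live set [])
Stmt 2 'y = c * c': DEAD (y not in live set [])
Stmt 3 't = 2': DEAD (t not in live set [])
Stmt 4 'a = c': DEAD (a not in live set [])
Stmt 5 'u = 8 + 2': DEAD (u not in live set [])
Stmt 6 'b = a - 0': DEAD (b not in live set [])
Stmt 7 'x = 0': KEEP (x is live); live-in = []
Stmt 8 'return x': KEEP (return); live-in = ['x']
Removed statement numbers: [1, 2, 3, 4, 5, 6]
Surviving IR:
  x = 0
  return x

Answer: 1 2 3 4 5 6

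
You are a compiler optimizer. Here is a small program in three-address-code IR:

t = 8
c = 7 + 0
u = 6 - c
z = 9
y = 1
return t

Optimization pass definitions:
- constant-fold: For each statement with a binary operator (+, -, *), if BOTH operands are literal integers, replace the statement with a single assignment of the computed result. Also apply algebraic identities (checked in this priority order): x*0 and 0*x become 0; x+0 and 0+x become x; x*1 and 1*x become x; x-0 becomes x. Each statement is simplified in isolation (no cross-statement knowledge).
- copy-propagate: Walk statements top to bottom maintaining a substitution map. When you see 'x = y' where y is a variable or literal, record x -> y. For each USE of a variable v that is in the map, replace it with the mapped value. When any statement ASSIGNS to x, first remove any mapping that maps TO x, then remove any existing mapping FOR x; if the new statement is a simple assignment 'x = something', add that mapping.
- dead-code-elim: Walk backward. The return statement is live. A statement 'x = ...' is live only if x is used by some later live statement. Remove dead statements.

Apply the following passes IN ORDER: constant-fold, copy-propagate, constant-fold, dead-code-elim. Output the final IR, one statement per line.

Initial IR:
  t = 8
  c = 7 + 0
  u = 6 - c
  z = 9
  y = 1
  return t
After constant-fold (6 stmts):
  t = 8
  c = 7
  u = 6 - c
  z = 9
  y = 1
  return t
After copy-propagate (6 stmts):
  t = 8
  c = 7
  u = 6 - 7
  z = 9
  y = 1
  return 8
After constant-fold (6 stmts):
  t = 8
  c = 7
  u = -1
  z = 9
  y = 1
  return 8
After dead-code-elim (1 stmts):
  return 8

Answer: return 8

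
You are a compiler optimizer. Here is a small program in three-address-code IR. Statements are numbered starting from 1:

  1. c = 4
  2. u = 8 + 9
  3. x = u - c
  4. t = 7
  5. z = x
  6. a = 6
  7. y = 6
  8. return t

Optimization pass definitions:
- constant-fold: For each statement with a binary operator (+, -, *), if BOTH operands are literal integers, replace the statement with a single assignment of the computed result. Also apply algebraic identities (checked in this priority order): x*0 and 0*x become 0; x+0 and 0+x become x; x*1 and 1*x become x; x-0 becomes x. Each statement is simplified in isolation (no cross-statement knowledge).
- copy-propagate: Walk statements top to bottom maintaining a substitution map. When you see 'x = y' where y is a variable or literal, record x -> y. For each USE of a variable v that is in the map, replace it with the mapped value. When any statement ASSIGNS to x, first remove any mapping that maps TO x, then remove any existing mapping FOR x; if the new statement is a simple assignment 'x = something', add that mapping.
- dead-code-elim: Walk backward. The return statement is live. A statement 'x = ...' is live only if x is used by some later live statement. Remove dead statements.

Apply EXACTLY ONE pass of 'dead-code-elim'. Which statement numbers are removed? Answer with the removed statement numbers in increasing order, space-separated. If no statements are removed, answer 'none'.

Answer: 1 2 3 5 6 7

Derivation:
Backward liveness scan:
Stmt 1 'c = 4': DEAD (c not in live set [])
Stmt 2 'u = 8 + 9': DEAD (u not in live set [])
Stmt 3 'x = u - c': DEAD (x not in live set [])
Stmt 4 't = 7': KEEP (t is live); live-in = []
Stmt 5 'z = x': DEAD (z not in live set ['t'])
Stmt 6 'a = 6': DEAD (a not in live set ['t'])
Stmt 7 'y = 6': DEAD (y not in live set ['t'])
Stmt 8 'return t': KEEP (return); live-in = ['t']
Removed statement numbers: [1, 2, 3, 5, 6, 7]
Surviving IR:
  t = 7
  return t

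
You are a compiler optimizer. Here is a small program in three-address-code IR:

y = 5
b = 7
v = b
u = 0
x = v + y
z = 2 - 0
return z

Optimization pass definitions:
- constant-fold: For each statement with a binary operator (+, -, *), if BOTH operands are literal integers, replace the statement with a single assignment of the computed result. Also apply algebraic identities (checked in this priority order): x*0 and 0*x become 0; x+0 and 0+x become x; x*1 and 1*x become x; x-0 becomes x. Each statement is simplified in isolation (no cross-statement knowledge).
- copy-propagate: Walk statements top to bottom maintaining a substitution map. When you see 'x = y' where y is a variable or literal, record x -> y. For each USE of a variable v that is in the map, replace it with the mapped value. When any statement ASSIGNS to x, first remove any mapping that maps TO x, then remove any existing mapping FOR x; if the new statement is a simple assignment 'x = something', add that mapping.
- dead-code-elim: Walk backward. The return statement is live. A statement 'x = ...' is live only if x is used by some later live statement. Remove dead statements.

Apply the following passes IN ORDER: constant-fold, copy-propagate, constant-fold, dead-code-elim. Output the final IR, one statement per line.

Answer: return 2

Derivation:
Initial IR:
  y = 5
  b = 7
  v = b
  u = 0
  x = v + y
  z = 2 - 0
  return z
After constant-fold (7 stmts):
  y = 5
  b = 7
  v = b
  u = 0
  x = v + y
  z = 2
  return z
After copy-propagate (7 stmts):
  y = 5
  b = 7
  v = 7
  u = 0
  x = 7 + 5
  z = 2
  return 2
After constant-fold (7 stmts):
  y = 5
  b = 7
  v = 7
  u = 0
  x = 12
  z = 2
  return 2
After dead-code-elim (1 stmts):
  return 2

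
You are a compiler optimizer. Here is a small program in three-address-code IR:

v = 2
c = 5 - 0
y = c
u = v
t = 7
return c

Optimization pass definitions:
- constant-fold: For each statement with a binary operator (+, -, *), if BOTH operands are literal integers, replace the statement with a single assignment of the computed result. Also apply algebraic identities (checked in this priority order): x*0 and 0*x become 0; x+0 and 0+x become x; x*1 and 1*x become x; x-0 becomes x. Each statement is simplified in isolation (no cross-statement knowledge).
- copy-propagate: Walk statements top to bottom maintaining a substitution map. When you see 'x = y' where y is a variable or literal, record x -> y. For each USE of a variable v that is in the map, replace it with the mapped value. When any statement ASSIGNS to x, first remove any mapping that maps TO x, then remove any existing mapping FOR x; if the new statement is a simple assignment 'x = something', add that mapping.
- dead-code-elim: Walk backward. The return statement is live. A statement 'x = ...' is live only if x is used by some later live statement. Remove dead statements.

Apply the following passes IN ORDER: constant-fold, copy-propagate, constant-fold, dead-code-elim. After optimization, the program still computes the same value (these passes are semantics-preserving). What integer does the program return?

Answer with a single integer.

Answer: 5

Derivation:
Initial IR:
  v = 2
  c = 5 - 0
  y = c
  u = v
  t = 7
  return c
After constant-fold (6 stmts):
  v = 2
  c = 5
  y = c
  u = v
  t = 7
  return c
After copy-propagate (6 stmts):
  v = 2
  c = 5
  y = 5
  u = 2
  t = 7
  return 5
After constant-fold (6 stmts):
  v = 2
  c = 5
  y = 5
  u = 2
  t = 7
  return 5
After dead-code-elim (1 stmts):
  return 5
Evaluate:
  v = 2  =>  v = 2
  c = 5 - 0  =>  c = 5
  y = c  =>  y = 5
  u = v  =>  u = 2
  t = 7  =>  t = 7
  return c = 5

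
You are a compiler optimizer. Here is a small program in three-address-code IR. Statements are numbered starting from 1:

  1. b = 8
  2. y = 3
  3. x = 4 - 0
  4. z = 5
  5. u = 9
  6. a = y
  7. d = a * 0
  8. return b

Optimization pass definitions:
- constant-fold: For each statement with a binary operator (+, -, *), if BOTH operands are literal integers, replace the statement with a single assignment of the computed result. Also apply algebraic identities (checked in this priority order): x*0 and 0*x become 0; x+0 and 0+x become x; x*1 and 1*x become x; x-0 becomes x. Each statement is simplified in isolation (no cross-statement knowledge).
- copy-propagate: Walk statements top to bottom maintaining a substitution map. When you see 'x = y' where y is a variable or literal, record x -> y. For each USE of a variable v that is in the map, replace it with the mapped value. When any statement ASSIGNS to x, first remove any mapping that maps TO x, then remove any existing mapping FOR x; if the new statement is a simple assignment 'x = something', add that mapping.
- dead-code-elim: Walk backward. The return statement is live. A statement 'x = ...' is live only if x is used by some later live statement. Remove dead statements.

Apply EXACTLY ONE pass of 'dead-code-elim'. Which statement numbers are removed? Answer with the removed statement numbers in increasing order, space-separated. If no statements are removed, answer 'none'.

Backward liveness scan:
Stmt 1 'b = 8': KEEP (b is live); live-in = []
Stmt 2 'y = 3': DEAD (y not in live set ['b'])
Stmt 3 'x = 4 - 0': DEAD (x not in live set ['b'])
Stmt 4 'z = 5': DEAD (z not in live set ['b'])
Stmt 5 'u = 9': DEAD (u not in live set ['b'])
Stmt 6 'a = y': DEAD (a not in live set ['b'])
Stmt 7 'd = a * 0': DEAD (d not in live set ['b'])
Stmt 8 'return b': KEEP (return); live-in = ['b']
Removed statement numbers: [2, 3, 4, 5, 6, 7]
Surviving IR:
  b = 8
  return b

Answer: 2 3 4 5 6 7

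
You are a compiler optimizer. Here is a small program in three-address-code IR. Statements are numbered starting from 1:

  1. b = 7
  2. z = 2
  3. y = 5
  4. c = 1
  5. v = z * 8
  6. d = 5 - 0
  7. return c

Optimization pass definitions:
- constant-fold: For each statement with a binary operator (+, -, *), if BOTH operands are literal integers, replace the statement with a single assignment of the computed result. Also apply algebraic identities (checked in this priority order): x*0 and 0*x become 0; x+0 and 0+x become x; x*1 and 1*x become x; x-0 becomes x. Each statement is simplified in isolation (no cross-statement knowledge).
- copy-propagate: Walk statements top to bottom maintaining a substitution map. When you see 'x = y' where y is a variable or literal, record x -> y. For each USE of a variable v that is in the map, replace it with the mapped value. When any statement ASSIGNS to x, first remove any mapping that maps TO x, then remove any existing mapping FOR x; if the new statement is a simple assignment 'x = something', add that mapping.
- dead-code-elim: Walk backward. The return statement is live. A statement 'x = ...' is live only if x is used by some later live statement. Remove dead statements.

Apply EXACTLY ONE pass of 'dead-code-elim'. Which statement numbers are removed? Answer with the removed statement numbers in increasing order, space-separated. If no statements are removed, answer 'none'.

Backward liveness scan:
Stmt 1 'b = 7': DEAD (b not in live set [])
Stmt 2 'z = 2': DEAD (z not in live set [])
Stmt 3 'y = 5': DEAD (y not in live set [])
Stmt 4 'c = 1': KEEP (c is live); live-in = []
Stmt 5 'v = z * 8': DEAD (v not in live set ['c'])
Stmt 6 'd = 5 - 0': DEAD (d not in live set ['c'])
Stmt 7 'return c': KEEP (return); live-in = ['c']
Removed statement numbers: [1, 2, 3, 5, 6]
Surviving IR:
  c = 1
  return c

Answer: 1 2 3 5 6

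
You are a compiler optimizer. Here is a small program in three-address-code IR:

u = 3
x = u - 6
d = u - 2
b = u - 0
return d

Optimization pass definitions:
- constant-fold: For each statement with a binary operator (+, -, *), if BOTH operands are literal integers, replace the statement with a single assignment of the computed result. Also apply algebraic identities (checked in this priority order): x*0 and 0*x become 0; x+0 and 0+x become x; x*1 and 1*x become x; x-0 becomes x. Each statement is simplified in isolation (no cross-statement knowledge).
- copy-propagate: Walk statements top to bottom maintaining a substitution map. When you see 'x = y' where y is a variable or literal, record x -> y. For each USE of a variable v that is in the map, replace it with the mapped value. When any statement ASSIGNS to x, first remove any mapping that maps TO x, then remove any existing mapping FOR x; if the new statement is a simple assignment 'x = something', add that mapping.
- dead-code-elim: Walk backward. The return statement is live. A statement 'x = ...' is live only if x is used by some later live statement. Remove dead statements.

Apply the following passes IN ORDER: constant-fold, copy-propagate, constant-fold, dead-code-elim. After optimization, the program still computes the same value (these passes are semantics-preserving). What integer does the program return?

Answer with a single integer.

Answer: 1

Derivation:
Initial IR:
  u = 3
  x = u - 6
  d = u - 2
  b = u - 0
  return d
After constant-fold (5 stmts):
  u = 3
  x = u - 6
  d = u - 2
  b = u
  return d
After copy-propagate (5 stmts):
  u = 3
  x = 3 - 6
  d = 3 - 2
  b = 3
  return d
After constant-fold (5 stmts):
  u = 3
  x = -3
  d = 1
  b = 3
  return d
After dead-code-elim (2 stmts):
  d = 1
  return d
Evaluate:
  u = 3  =>  u = 3
  x = u - 6  =>  x = -3
  d = u - 2  =>  d = 1
  b = u - 0  =>  b = 3
  return d = 1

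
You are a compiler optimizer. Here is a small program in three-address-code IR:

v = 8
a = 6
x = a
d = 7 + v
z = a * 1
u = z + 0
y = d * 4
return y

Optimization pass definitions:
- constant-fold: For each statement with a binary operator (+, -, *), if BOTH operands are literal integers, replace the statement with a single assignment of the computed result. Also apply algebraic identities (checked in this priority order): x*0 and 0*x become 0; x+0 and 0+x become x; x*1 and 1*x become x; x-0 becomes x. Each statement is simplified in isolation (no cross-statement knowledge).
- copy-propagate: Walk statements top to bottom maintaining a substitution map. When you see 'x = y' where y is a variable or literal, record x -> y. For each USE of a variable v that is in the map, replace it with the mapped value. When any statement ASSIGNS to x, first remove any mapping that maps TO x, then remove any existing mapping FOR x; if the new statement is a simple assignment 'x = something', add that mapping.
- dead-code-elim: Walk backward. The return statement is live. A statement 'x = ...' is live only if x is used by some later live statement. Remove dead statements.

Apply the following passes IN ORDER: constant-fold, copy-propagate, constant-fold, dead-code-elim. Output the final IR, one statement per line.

Answer: d = 15
y = d * 4
return y

Derivation:
Initial IR:
  v = 8
  a = 6
  x = a
  d = 7 + v
  z = a * 1
  u = z + 0
  y = d * 4
  return y
After constant-fold (8 stmts):
  v = 8
  a = 6
  x = a
  d = 7 + v
  z = a
  u = z
  y = d * 4
  return y
After copy-propagate (8 stmts):
  v = 8
  a = 6
  x = 6
  d = 7 + 8
  z = 6
  u = 6
  y = d * 4
  return y
After constant-fold (8 stmts):
  v = 8
  a = 6
  x = 6
  d = 15
  z = 6
  u = 6
  y = d * 4
  return y
After dead-code-elim (3 stmts):
  d = 15
  y = d * 4
  return y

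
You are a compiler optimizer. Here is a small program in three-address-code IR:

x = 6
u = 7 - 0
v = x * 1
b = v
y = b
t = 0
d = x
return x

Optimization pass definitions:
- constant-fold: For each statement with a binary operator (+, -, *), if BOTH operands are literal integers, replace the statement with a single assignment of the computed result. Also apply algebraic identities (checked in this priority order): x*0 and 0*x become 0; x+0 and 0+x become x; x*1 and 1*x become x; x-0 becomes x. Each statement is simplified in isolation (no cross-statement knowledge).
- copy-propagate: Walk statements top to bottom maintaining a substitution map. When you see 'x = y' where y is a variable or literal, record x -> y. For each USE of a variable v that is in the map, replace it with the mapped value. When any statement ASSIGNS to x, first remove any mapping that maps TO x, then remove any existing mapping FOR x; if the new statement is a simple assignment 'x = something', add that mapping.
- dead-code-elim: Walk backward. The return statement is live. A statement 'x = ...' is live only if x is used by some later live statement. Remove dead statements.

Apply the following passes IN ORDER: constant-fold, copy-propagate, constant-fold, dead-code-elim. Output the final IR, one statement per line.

Initial IR:
  x = 6
  u = 7 - 0
  v = x * 1
  b = v
  y = b
  t = 0
  d = x
  return x
After constant-fold (8 stmts):
  x = 6
  u = 7
  v = x
  b = v
  y = b
  t = 0
  d = x
  return x
After copy-propagate (8 stmts):
  x = 6
  u = 7
  v = 6
  b = 6
  y = 6
  t = 0
  d = 6
  return 6
After constant-fold (8 stmts):
  x = 6
  u = 7
  v = 6
  b = 6
  y = 6
  t = 0
  d = 6
  return 6
After dead-code-elim (1 stmts):
  return 6

Answer: return 6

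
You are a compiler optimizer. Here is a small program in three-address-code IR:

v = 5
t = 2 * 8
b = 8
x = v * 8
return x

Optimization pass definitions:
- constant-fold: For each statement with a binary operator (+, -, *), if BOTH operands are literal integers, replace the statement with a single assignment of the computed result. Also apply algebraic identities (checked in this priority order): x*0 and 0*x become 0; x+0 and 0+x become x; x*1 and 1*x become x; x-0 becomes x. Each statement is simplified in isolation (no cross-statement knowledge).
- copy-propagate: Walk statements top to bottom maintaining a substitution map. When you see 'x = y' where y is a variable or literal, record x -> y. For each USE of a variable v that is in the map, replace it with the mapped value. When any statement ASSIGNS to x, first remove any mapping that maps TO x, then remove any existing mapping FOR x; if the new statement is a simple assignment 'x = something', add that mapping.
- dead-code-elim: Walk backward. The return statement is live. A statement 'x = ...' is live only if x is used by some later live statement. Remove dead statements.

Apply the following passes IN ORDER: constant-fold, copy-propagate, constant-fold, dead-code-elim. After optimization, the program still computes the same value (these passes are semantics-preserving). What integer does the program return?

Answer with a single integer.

Initial IR:
  v = 5
  t = 2 * 8
  b = 8
  x = v * 8
  return x
After constant-fold (5 stmts):
  v = 5
  t = 16
  b = 8
  x = v * 8
  return x
After copy-propagate (5 stmts):
  v = 5
  t = 16
  b = 8
  x = 5 * 8
  return x
After constant-fold (5 stmts):
  v = 5
  t = 16
  b = 8
  x = 40
  return x
After dead-code-elim (2 stmts):
  x = 40
  return x
Evaluate:
  v = 5  =>  v = 5
  t = 2 * 8  =>  t = 16
  b = 8  =>  b = 8
  x = v * 8  =>  x = 40
  return x = 40

Answer: 40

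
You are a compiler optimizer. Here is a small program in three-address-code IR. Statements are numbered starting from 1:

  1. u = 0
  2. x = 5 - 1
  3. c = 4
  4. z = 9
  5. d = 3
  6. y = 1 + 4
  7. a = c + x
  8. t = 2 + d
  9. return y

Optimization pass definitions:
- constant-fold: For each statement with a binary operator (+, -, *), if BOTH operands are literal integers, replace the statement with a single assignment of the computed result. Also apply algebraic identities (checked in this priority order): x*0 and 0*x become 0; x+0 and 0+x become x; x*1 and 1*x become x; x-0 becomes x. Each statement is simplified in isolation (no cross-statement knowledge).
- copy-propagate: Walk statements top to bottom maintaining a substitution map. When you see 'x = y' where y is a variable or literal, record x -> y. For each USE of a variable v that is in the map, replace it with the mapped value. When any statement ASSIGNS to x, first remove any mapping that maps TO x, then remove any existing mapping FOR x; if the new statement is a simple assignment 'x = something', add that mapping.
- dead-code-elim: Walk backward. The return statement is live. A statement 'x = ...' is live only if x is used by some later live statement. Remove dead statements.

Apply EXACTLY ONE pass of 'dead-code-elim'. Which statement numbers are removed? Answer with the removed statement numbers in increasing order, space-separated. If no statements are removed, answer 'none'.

Backward liveness scan:
Stmt 1 'u = 0': DEAD (u not in live set [])
Stmt 2 'x = 5 - 1': DEAD (x not in live set [])
Stmt 3 'c = 4': DEAD (c not in live set [])
Stmt 4 'z = 9': DEAD (z not in live set [])
Stmt 5 'd = 3': DEAD (d not in live set [])
Stmt 6 'y = 1 + 4': KEEP (y is live); live-in = []
Stmt 7 'a = c + x': DEAD (a not in live set ['y'])
Stmt 8 't = 2 + d': DEAD (t not in live set ['y'])
Stmt 9 'return y': KEEP (return); live-in = ['y']
Removed statement numbers: [1, 2, 3, 4, 5, 7, 8]
Surviving IR:
  y = 1 + 4
  return y

Answer: 1 2 3 4 5 7 8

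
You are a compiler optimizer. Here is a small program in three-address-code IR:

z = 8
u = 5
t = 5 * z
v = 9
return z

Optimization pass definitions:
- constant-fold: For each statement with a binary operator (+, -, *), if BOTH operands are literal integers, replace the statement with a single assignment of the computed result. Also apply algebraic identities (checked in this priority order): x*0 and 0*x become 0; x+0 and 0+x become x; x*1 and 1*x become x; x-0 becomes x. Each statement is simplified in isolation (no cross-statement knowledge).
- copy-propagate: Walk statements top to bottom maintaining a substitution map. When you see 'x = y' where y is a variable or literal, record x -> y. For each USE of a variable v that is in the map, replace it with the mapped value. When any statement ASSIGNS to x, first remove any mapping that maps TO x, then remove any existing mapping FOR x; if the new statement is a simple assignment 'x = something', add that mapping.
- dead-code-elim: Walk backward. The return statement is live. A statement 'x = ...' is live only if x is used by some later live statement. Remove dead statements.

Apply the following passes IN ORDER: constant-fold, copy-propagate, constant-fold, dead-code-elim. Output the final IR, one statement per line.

Answer: return 8

Derivation:
Initial IR:
  z = 8
  u = 5
  t = 5 * z
  v = 9
  return z
After constant-fold (5 stmts):
  z = 8
  u = 5
  t = 5 * z
  v = 9
  return z
After copy-propagate (5 stmts):
  z = 8
  u = 5
  t = 5 * 8
  v = 9
  return 8
After constant-fold (5 stmts):
  z = 8
  u = 5
  t = 40
  v = 9
  return 8
After dead-code-elim (1 stmts):
  return 8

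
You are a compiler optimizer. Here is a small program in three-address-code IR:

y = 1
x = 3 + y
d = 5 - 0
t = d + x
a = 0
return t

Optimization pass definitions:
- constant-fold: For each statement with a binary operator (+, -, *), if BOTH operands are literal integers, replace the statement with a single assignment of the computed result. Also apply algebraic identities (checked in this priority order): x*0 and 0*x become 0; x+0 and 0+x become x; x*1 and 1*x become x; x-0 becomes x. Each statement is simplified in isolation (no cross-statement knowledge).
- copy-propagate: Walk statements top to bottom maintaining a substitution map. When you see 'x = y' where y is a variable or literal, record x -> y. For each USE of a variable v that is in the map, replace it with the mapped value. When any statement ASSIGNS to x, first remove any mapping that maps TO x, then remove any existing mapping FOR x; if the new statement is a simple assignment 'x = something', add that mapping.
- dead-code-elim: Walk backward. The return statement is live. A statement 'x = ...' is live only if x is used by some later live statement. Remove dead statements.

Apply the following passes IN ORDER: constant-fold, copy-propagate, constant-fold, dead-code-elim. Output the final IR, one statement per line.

Initial IR:
  y = 1
  x = 3 + y
  d = 5 - 0
  t = d + x
  a = 0
  return t
After constant-fold (6 stmts):
  y = 1
  x = 3 + y
  d = 5
  t = d + x
  a = 0
  return t
After copy-propagate (6 stmts):
  y = 1
  x = 3 + 1
  d = 5
  t = 5 + x
  a = 0
  return t
After constant-fold (6 stmts):
  y = 1
  x = 4
  d = 5
  t = 5 + x
  a = 0
  return t
After dead-code-elim (3 stmts):
  x = 4
  t = 5 + x
  return t

Answer: x = 4
t = 5 + x
return t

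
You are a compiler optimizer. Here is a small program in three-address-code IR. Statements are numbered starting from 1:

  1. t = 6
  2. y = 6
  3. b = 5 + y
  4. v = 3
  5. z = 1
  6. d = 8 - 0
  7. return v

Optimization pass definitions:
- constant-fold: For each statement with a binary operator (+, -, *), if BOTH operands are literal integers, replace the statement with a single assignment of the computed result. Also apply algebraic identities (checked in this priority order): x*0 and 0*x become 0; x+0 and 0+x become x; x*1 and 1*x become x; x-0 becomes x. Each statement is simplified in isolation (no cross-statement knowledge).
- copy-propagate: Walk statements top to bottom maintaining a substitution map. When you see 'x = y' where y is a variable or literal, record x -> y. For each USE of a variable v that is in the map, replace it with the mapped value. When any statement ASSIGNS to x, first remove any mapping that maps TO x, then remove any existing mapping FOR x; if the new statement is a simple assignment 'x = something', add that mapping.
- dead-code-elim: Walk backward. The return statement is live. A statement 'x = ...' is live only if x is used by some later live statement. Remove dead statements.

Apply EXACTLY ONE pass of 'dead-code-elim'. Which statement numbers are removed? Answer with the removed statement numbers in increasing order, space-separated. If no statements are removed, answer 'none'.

Answer: 1 2 3 5 6

Derivation:
Backward liveness scan:
Stmt 1 't = 6': DEAD (t not in live set [])
Stmt 2 'y = 6': DEAD (y not in live set [])
Stmt 3 'b = 5 + y': DEAD (b not in live set [])
Stmt 4 'v = 3': KEEP (v is live); live-in = []
Stmt 5 'z = 1': DEAD (z not in live set ['v'])
Stmt 6 'd = 8 - 0': DEAD (d not in live set ['v'])
Stmt 7 'return v': KEEP (return); live-in = ['v']
Removed statement numbers: [1, 2, 3, 5, 6]
Surviving IR:
  v = 3
  return v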